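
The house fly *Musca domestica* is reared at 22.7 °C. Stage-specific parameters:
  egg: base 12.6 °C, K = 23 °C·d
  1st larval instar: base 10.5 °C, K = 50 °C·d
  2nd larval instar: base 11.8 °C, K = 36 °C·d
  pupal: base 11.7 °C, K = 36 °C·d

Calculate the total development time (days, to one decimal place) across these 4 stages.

13.0 days

egg: 23 / (22.7 − 12.6) = 23 / 10.1 = 2.277 d.
1st larval instar: 50 / (22.7 − 10.5) = 50 / 12.2 = 4.098 d.
2nd larval instar: 36 / (22.7 − 11.8) = 36 / 10.9 = 3.303 d.
pupal: 36 / (22.7 − 11.7) = 36 / 11.0 = 3.273 d.
Sum = 12.951 ≈ 13.0 days.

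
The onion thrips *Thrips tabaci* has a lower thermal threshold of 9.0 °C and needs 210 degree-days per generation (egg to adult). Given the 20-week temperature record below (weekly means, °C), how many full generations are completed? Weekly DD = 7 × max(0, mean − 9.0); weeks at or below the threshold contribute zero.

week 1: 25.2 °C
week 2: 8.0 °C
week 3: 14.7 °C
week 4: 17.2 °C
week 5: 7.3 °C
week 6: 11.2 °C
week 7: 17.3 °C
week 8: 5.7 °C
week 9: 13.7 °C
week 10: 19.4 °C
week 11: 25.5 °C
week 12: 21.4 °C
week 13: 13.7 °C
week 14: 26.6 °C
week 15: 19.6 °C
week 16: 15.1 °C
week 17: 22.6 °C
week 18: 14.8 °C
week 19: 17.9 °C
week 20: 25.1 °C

Weekly DD (7 × max(0, T̄ − 9.0)): 113.4, 0.0, 39.9, 57.4, 0.0, 15.4, 58.1, 0.0, 32.9, 72.8, 115.5, 86.8, 32.9, 123.2, 74.2, 42.7, 95.2, 40.6, 62.3, 112.7.
Season total = 1176.0 DD.
Complete generations = ⌊1176.0 / 210⌋ = 5.

5 generations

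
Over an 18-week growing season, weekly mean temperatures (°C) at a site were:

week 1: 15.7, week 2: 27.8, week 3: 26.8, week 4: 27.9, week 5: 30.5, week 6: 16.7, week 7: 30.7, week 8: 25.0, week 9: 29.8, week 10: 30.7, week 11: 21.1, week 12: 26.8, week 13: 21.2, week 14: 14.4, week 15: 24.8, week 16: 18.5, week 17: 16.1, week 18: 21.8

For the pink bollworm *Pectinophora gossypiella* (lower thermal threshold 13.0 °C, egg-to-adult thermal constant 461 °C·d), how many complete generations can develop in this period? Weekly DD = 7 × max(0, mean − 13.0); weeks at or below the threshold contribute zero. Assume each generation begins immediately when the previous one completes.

2 generations

Weekly DD (7 × max(0, T̄ − 13.0)): 18.9, 103.6, 96.6, 104.3, 122.5, 25.9, 123.9, 84.0, 117.6, 123.9, 56.7, 96.6, 57.4, 9.8, 82.6, 38.5, 21.7, 61.6.
Season total = 1346.1 DD.
Complete generations = ⌊1346.1 / 461⌋ = 2.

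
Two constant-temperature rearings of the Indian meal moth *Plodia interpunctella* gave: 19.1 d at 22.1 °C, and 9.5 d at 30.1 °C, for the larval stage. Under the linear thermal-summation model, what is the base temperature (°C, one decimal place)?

Equal thermal constants: D₁(T₁ − T_b) = D₂(T₂ − T_b).
19.1·(22.1 − T_b) = 9.5·(30.1 − T_b)
T_b = (19.1·22.1 − 9.5·30.1) / (19.1 − 9.5) = 136.16 / 9.6 = 14.183 °C ≈ 14.2 °C.

14.2 °C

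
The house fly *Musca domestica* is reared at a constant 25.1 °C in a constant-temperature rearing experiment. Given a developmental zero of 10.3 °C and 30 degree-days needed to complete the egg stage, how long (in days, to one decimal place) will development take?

2.0 days

Daily accumulation = 25.1 − 10.3 = 14.8 DD/day.
Duration = 30 / 14.8 = 2.027 ≈ 2.0 days.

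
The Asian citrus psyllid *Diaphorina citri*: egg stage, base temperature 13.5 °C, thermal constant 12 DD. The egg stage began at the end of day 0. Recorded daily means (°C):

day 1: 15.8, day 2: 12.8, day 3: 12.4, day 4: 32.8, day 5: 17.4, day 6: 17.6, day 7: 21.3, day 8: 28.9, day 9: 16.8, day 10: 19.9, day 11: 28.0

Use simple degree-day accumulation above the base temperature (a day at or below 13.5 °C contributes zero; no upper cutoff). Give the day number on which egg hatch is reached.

Daily DD above 13.5 °C: 2.3, 0.0, 0.0, 19.3, 3.9, 4.1, 7.8, 15.4, 3.3, 6.4, 14.5.
Cumulative: 2.3, 2.3, 2.3, 21.6, 25.5, 29.6, 37.4, 52.8, 56.1, 62.5, 77.0.
The total first reaches 12 DD on day 4.

day 4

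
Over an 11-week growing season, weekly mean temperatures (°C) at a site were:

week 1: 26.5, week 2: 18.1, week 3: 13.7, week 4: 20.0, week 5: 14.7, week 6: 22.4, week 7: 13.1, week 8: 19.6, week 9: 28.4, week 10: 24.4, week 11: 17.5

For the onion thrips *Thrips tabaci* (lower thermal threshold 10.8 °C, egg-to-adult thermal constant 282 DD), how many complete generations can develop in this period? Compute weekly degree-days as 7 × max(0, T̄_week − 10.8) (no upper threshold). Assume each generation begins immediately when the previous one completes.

Weekly DD (7 × max(0, T̄ − 10.8)): 109.9, 51.1, 20.3, 64.4, 27.3, 81.2, 16.1, 61.6, 123.2, 95.2, 46.9.
Season total = 697.2 DD.
Complete generations = ⌊697.2 / 282⌋ = 2.

2 generations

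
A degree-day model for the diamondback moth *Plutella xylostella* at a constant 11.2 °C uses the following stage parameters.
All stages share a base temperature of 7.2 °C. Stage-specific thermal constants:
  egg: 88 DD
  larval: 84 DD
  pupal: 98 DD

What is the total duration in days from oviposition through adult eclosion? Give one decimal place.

Daily accumulation at 11.2 °C = 11.2 − 7.2 = 4.0 DD/day.
Total K = 88 + 84 + 98 = 270 DD.
Total duration = 270 / 4.0 = 67.500 ≈ 67.5 days.

67.5 days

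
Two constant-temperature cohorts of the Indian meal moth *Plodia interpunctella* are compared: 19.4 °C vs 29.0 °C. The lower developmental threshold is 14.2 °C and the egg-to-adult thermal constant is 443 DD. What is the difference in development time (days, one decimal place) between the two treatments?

At 19.4 °C: 443 / (19.4 − 14.2) = 443 / 5.2 = 85.192 d.
At 29.0 °C: 443 / (29.0 − 14.2) = 443 / 14.8 = 29.932 d.
Difference = |85.192 − 29.932| = 55.260 ≈ 55.3 days.

55.3 days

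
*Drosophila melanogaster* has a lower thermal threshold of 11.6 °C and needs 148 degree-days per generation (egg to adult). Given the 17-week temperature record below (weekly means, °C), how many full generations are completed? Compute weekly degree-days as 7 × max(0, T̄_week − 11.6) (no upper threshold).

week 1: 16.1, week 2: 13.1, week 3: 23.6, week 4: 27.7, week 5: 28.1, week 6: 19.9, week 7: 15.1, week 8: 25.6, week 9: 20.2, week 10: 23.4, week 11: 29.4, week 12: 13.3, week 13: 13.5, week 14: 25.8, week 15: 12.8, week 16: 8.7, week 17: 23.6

6 generations

Weekly DD (7 × max(0, T̄ − 11.6)): 31.5, 10.5, 84.0, 112.7, 115.5, 58.1, 24.5, 98.0, 60.2, 82.6, 124.6, 11.9, 13.3, 99.4, 8.4, 0.0, 84.0.
Season total = 1019.2 DD.
Complete generations = ⌊1019.2 / 148⌋ = 6.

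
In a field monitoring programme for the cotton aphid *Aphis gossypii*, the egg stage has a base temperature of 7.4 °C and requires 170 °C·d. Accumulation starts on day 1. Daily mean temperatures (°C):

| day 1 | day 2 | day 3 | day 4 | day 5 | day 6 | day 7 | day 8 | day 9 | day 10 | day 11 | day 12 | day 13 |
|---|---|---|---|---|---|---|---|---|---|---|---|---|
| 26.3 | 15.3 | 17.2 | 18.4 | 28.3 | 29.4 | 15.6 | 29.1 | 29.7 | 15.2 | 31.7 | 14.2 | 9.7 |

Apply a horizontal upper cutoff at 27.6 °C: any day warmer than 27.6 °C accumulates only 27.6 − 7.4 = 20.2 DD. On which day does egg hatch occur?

Daily DD above 7.4 °C (capped at 20.2): 18.9, 7.9, 9.8, 11.0, 20.2, 20.2, 8.2, 20.2, 20.2, 7.8, 20.2, 6.8, 2.3.
Cumulative: 18.9, 26.8, 36.6, 47.6, 67.8, 88.0, 96.2, 116.4, 136.6, 144.4, 164.6, 171.4, 173.7.
The total first reaches 170 DD on day 12.

day 12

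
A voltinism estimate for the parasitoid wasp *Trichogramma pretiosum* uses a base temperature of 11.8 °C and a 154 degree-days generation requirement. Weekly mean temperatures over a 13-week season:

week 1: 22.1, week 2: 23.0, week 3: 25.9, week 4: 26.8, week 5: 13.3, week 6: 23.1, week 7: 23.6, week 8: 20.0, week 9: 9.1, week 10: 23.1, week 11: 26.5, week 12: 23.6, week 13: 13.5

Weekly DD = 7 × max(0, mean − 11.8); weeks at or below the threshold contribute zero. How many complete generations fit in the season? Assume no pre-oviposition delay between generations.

Weekly DD (7 × max(0, T̄ − 11.8)): 72.1, 78.4, 98.7, 105.0, 10.5, 79.1, 82.6, 57.4, 0.0, 79.1, 102.9, 82.6, 11.9.
Season total = 860.3 DD.
Complete generations = ⌊860.3 / 154⌋ = 5.

5 generations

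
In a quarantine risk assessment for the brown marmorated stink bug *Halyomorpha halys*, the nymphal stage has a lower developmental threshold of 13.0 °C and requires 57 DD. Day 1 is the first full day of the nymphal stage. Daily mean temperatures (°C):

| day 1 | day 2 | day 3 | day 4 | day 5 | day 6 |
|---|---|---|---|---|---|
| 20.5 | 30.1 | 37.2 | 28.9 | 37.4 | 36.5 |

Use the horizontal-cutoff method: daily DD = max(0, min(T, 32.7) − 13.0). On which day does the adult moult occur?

Daily DD above 13.0 °C (capped at 19.7): 7.5, 17.1, 19.7, 15.9, 19.7, 19.7.
Cumulative: 7.5, 24.6, 44.3, 60.2, 79.9, 99.6.
The total first reaches 57 DD on day 4.

day 4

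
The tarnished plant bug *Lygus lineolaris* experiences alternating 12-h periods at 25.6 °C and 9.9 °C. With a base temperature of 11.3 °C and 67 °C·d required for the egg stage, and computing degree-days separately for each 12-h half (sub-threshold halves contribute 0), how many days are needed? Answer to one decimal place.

9.4 days

Day half: max(0, 25.6 − 11.3) × 0.5 = 14.3 × 0.5 = 7.15 DD.
Night half: max(0, 9.9 − 11.3) × 0.5 = 0.0 × 0.5 = 0.00 DD.
Per 24 h: 7.15 DD/day.
Duration = 67 / 7.15 = 9.371 ≈ 9.4 days.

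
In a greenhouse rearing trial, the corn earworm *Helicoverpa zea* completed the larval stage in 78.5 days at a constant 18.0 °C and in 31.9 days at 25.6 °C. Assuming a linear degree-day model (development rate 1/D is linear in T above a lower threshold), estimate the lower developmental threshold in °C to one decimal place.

Linear rate model ⇒ the product D·(T − T_b) is constant across temperatures.
78.5·(18.0 − T_b) = 31.9·(25.6 − T_b)
T_b = (78.5·18.0 − 31.9·25.6) / (78.5 − 31.9) = 596.36 / 46.6 = 12.797 °C ≈ 12.8 °C.

12.8 °C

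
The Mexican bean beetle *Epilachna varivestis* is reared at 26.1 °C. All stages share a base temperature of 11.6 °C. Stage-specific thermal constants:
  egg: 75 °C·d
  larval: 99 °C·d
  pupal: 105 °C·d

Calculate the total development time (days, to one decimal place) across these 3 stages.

19.2 days

Daily accumulation at 26.1 °C = 26.1 − 11.6 = 14.5 DD/day.
Total K = 75 + 99 + 105 = 279 DD.
Total duration = 279 / 14.5 = 19.241 ≈ 19.2 days.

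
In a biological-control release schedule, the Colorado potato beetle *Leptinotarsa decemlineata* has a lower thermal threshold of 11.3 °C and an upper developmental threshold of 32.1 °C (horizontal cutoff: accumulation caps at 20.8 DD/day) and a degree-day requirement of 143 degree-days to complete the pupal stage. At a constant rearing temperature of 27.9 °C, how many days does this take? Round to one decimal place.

Daily accumulation = 27.9 − 11.3 = 16.6 DD/day.
Duration = 143 / 16.6 = 8.614 ≈ 8.6 days.

8.6 days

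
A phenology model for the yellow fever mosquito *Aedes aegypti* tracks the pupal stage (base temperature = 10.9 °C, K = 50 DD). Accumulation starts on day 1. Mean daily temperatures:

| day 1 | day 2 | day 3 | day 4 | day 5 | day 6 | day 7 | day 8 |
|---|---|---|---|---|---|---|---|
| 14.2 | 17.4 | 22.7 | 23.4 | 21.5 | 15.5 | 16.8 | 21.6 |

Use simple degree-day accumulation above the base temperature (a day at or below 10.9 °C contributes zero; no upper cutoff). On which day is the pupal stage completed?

Daily DD above 10.9 °C: 3.3, 6.5, 11.8, 12.5, 10.6, 4.6, 5.9, 10.7.
Cumulative: 3.3, 9.8, 21.6, 34.1, 44.7, 49.3, 55.2, 65.9.
The total first reaches 50 DD on day 7.

day 7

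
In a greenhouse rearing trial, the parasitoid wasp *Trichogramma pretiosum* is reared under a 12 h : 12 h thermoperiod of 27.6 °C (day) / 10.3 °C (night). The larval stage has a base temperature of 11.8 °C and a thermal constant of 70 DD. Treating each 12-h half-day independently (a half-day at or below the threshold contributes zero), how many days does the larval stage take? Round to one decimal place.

8.9 days

Day half: max(0, 27.6 − 11.8) × 0.5 = 15.8 × 0.5 = 7.90 DD.
Night half: max(0, 10.3 − 11.8) × 0.5 = 0.0 × 0.5 = 0.00 DD.
Per 24 h: 7.90 DD/day.
Duration = 70 / 7.90 = 8.861 ≈ 8.9 days.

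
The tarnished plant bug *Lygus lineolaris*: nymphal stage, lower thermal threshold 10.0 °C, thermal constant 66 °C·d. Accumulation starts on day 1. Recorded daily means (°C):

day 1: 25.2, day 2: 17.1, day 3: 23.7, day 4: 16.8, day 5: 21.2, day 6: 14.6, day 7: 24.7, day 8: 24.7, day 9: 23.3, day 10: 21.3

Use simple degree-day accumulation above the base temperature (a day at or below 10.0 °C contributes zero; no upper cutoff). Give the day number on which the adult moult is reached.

day 7

Daily DD above 10.0 °C: 15.2, 7.1, 13.7, 6.8, 11.2, 4.6, 14.7, 14.7, 13.3, 11.3.
Cumulative: 15.2, 22.3, 36.0, 42.8, 54.0, 58.6, 73.3, 88.0, 101.3, 112.6.
The total first reaches 66 DD on day 7.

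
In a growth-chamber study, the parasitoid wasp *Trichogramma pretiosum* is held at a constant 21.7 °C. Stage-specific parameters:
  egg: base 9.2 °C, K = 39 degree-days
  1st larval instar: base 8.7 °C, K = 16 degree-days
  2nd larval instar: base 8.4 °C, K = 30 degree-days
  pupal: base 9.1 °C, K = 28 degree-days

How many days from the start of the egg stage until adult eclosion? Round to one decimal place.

8.8 days

egg: 39 / (21.7 − 9.2) = 39 / 12.5 = 3.120 d.
1st larval instar: 16 / (21.7 − 8.7) = 16 / 13.0 = 1.231 d.
2nd larval instar: 30 / (21.7 − 8.4) = 30 / 13.3 = 2.256 d.
pupal: 28 / (21.7 − 9.1) = 28 / 12.6 = 2.222 d.
Sum = 8.829 ≈ 8.8 days.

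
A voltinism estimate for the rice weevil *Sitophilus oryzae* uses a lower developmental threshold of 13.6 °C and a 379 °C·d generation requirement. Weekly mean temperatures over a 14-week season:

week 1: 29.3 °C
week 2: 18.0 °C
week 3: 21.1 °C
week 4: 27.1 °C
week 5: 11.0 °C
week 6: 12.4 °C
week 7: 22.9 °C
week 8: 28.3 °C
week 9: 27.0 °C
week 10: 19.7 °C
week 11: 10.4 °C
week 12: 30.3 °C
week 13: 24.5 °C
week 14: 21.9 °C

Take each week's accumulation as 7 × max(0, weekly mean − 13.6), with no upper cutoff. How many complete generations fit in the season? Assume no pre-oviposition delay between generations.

2 generations

Weekly DD (7 × max(0, T̄ − 13.6)): 109.9, 30.8, 52.5, 94.5, 0.0, 0.0, 65.1, 102.9, 93.8, 42.7, 0.0, 116.9, 76.3, 58.1.
Season total = 843.5 DD.
Complete generations = ⌊843.5 / 379⌋ = 2.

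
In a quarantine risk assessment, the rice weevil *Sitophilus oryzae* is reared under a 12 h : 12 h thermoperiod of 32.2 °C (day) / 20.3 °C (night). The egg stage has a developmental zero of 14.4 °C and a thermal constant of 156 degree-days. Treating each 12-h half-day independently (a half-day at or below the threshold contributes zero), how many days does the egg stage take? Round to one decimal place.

13.2 days

Day half: max(0, 32.2 − 14.4) × 0.5 = 17.8 × 0.5 = 8.90 DD.
Night half: max(0, 20.3 − 14.4) × 0.5 = 5.9 × 0.5 = 2.95 DD.
Per 24 h: 11.85 DD/day.
Duration = 156 / 11.85 = 13.165 ≈ 13.2 days.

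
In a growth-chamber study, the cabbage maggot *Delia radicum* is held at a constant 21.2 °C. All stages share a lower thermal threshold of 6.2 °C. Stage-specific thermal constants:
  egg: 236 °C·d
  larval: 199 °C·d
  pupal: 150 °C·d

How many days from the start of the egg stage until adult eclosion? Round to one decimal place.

Daily accumulation at 21.2 °C = 21.2 − 6.2 = 15.0 DD/day.
Total K = 236 + 199 + 150 = 585 DD.
Total duration = 585 / 15.0 = 39.000 ≈ 39.0 days.

39.0 days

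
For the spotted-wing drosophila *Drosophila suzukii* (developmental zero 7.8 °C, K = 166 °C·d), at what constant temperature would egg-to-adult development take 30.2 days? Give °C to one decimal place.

Required daily accumulation = 166 / 30.2 = 5.497 DD/day.
T = T_base + 5.497 = 7.8 + 5.497 = 13.297 ≈ 13.3 °C.

13.3 °C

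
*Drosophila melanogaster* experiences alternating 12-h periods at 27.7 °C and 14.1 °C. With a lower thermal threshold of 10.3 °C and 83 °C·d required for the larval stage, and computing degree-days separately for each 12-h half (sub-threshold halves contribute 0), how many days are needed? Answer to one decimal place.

Day half: max(0, 27.7 − 10.3) × 0.5 = 17.4 × 0.5 = 8.70 DD.
Night half: max(0, 14.1 − 10.3) × 0.5 = 3.8 × 0.5 = 1.90 DD.
Per 24 h: 10.60 DD/day.
Duration = 83 / 10.60 = 7.830 ≈ 7.8 days.

7.8 days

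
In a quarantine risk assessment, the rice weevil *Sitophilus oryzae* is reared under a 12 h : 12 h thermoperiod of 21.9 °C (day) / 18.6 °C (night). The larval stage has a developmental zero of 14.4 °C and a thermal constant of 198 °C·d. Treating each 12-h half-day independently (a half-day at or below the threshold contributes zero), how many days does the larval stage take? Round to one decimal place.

Day half: max(0, 21.9 − 14.4) × 0.5 = 7.5 × 0.5 = 3.75 DD.
Night half: max(0, 18.6 − 14.4) × 0.5 = 4.2 × 0.5 = 2.10 DD.
Per 24 h: 5.85 DD/day.
Duration = 198 / 5.85 = 33.846 ≈ 33.8 days.

33.8 days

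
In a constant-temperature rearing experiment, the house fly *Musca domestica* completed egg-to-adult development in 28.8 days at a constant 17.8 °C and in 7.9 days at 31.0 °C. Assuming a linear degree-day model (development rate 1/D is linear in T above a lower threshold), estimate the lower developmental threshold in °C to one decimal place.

Equal thermal constants: D₁(T₁ − T_b) = D₂(T₂ − T_b).
28.8·(17.8 − T_b) = 7.9·(31.0 − T_b)
T_b = (28.8·17.8 − 7.9·31.0) / (28.8 − 7.9) = 267.74 / 20.9 = 12.811 °C ≈ 12.8 °C.

12.8 °C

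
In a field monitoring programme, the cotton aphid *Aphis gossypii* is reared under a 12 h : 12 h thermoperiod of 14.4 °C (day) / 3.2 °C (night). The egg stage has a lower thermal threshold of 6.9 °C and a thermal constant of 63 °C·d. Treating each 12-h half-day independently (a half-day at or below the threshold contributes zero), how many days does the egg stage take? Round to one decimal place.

16.8 days

Day half: max(0, 14.4 − 6.9) × 0.5 = 7.5 × 0.5 = 3.75 DD.
Night half: max(0, 3.2 − 6.9) × 0.5 = 0.0 × 0.5 = 0.00 DD.
Per 24 h: 3.75 DD/day.
Duration = 63 / 3.75 = 16.800 ≈ 16.8 days.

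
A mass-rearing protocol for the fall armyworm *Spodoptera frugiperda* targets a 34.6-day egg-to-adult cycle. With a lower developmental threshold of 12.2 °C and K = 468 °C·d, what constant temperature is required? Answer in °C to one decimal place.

Required daily accumulation = 468 / 34.6 = 13.526 DD/day.
T = T_base + 13.526 = 12.2 + 13.526 = 25.726 ≈ 25.7 °C.

25.7 °C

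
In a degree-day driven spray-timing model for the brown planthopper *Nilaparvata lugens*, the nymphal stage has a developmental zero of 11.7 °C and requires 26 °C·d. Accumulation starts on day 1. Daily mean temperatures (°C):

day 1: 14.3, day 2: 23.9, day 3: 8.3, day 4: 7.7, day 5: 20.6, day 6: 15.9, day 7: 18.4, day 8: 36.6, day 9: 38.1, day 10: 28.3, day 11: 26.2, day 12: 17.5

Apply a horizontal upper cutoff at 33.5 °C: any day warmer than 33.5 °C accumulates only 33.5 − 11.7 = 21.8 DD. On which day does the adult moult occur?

day 6

Daily DD above 11.7 °C (capped at 21.8): 2.6, 12.2, 0.0, 0.0, 8.9, 4.2, 6.7, 21.8, 21.8, 16.6, 14.5, 5.8.
Cumulative: 2.6, 14.8, 14.8, 14.8, 23.7, 27.9, 34.6, 56.4, 78.2, 94.8, 109.3, 115.1.
The total first reaches 26 DD on day 6.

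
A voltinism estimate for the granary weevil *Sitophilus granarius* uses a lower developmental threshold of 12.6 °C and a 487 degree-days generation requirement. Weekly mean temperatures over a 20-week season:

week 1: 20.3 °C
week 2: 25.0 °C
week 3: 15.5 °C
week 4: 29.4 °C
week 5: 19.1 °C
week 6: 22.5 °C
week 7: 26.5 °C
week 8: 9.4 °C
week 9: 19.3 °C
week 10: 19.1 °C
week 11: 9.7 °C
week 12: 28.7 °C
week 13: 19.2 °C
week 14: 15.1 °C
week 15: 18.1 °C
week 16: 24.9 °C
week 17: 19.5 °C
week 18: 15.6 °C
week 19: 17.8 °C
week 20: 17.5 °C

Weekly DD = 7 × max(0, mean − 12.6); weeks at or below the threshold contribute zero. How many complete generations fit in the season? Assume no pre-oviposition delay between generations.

2 generations

Weekly DD (7 × max(0, T̄ − 12.6)): 53.9, 86.8, 20.3, 117.6, 45.5, 69.3, 97.3, 0.0, 46.9, 45.5, 0.0, 112.7, 46.2, 17.5, 38.5, 86.1, 48.3, 21.0, 36.4, 34.3.
Season total = 1024.1 DD.
Complete generations = ⌊1024.1 / 487⌋ = 2.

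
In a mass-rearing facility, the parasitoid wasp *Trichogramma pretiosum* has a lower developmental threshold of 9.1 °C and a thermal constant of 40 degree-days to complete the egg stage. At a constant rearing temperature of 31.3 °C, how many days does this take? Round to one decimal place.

Daily accumulation = 31.3 − 9.1 = 22.2 DD/day.
Duration = 40 / 22.2 = 1.802 ≈ 1.8 days.

1.8 days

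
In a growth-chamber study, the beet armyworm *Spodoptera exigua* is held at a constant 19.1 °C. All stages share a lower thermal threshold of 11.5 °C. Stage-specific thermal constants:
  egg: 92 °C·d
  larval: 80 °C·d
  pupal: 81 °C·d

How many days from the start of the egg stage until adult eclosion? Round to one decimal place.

Daily accumulation at 19.1 °C = 19.1 − 11.5 = 7.6 DD/day.
Total K = 92 + 80 + 81 = 253 DD.
Total duration = 253 / 7.6 = 33.289 ≈ 33.3 days.

33.3 days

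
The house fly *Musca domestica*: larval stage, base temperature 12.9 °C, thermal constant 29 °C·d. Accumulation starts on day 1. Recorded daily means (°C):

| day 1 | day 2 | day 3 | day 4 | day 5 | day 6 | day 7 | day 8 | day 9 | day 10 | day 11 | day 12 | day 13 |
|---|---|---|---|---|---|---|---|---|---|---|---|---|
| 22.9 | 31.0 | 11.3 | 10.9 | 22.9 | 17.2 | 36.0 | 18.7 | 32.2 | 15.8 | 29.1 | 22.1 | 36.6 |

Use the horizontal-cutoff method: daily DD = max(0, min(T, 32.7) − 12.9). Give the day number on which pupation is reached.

Daily DD above 12.9 °C (capped at 19.8): 10.0, 18.1, 0.0, 0.0, 10.0, 4.3, 19.8, 5.8, 19.3, 2.9, 16.2, 9.2, 19.8.
Cumulative: 10.0, 28.1, 28.1, 28.1, 38.1, 42.4, 62.2, 68.0, 87.3, 90.2, 106.4, 115.6, 135.4.
The total first reaches 29 DD on day 5.

day 5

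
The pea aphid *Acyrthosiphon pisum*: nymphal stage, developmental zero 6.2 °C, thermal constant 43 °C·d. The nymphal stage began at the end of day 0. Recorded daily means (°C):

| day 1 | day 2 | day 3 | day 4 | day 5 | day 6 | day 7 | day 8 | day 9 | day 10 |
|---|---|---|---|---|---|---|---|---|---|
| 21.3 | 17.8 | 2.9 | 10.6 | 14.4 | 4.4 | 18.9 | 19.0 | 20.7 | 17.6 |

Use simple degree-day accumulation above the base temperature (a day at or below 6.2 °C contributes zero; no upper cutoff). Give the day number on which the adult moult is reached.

Daily DD above 6.2 °C: 15.1, 11.6, 0.0, 4.4, 8.2, 0.0, 12.7, 12.8, 14.5, 11.4.
Cumulative: 15.1, 26.7, 26.7, 31.1, 39.3, 39.3, 52.0, 64.8, 79.3, 90.7.
The total first reaches 43 DD on day 7.

day 7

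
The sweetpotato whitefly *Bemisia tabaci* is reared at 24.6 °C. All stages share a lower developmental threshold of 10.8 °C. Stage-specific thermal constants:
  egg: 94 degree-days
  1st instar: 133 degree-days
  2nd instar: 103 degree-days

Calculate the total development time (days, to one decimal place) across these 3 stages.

23.9 days

Daily accumulation at 24.6 °C = 24.6 − 10.8 = 13.8 DD/day.
Total K = 94 + 133 + 103 = 330 DD.
Total duration = 330 / 13.8 = 23.913 ≈ 23.9 days.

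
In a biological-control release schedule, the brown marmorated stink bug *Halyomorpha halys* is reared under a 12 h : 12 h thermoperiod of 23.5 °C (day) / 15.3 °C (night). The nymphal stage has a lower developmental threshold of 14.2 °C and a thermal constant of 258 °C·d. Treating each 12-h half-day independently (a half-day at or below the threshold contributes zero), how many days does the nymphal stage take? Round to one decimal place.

Day half: max(0, 23.5 − 14.2) × 0.5 = 9.3 × 0.5 = 4.65 DD.
Night half: max(0, 15.3 − 14.2) × 0.5 = 1.1 × 0.5 = 0.55 DD.
Per 24 h: 5.20 DD/day.
Duration = 258 / 5.20 = 49.615 ≈ 49.6 days.

49.6 days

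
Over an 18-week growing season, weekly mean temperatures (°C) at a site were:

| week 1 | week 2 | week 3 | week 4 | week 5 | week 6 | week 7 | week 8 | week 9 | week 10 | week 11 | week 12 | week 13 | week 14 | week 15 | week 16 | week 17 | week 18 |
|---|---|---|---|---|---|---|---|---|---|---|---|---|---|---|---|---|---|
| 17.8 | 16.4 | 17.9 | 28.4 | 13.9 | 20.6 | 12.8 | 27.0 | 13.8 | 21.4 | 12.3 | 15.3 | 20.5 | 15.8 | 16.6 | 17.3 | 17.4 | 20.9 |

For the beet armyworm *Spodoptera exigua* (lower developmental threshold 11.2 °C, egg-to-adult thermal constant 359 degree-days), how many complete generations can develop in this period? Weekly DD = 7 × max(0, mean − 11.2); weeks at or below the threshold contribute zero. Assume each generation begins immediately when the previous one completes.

2 generations

Weekly DD (7 × max(0, T̄ − 11.2)): 46.2, 36.4, 46.9, 120.4, 18.9, 65.8, 11.2, 110.6, 18.2, 71.4, 7.7, 28.7, 65.1, 32.2, 37.8, 42.7, 43.4, 67.9.
Season total = 871.5 DD.
Complete generations = ⌊871.5 / 359⌋ = 2.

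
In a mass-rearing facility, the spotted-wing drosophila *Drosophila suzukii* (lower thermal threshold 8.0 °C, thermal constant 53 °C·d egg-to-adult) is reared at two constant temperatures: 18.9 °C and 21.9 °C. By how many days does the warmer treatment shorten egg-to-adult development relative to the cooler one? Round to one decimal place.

At 18.9 °C: 53 / (18.9 − 8.0) = 53 / 10.9 = 4.862 d.
At 21.9 °C: 53 / (21.9 − 8.0) = 53 / 13.9 = 3.813 d.
Difference = |4.862 − 3.813| = 1.049 ≈ 1.0 days.

1.0 days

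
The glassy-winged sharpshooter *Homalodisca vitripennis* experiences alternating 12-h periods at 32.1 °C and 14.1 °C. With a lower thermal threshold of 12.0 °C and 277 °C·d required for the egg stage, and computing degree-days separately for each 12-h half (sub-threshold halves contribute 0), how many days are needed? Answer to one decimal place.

25.0 days

Day half: max(0, 32.1 − 12.0) × 0.5 = 20.1 × 0.5 = 10.05 DD.
Night half: max(0, 14.1 − 12.0) × 0.5 = 2.1 × 0.5 = 1.05 DD.
Per 24 h: 11.10 DD/day.
Duration = 277 / 11.10 = 24.955 ≈ 25.0 days.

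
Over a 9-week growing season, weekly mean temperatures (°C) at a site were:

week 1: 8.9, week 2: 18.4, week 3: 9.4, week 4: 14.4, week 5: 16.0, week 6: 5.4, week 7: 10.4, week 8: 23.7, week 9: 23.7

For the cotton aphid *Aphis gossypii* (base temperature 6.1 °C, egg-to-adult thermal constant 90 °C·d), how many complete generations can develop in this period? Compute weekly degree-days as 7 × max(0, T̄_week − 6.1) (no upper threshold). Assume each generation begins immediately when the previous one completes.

Weekly DD (7 × max(0, T̄ − 6.1)): 19.6, 86.1, 23.1, 58.1, 69.3, 0.0, 30.1, 123.2, 123.2.
Season total = 532.7 DD.
Complete generations = ⌊532.7 / 90⌋ = 5.

5 generations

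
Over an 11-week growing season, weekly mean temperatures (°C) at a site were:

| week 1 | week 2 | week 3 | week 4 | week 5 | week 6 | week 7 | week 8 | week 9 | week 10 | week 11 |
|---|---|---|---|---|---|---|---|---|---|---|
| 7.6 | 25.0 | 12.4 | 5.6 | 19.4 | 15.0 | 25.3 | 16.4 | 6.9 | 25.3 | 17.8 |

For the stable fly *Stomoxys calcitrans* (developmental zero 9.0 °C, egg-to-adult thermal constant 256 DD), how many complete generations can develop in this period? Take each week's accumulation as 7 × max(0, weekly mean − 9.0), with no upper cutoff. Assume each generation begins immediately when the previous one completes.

Weekly DD (7 × max(0, T̄ − 9.0)): 0.0, 112.0, 23.8, 0.0, 72.8, 42.0, 114.1, 51.8, 0.0, 114.1, 61.6.
Season total = 592.2 DD.
Complete generations = ⌊592.2 / 256⌋ = 2.

2 generations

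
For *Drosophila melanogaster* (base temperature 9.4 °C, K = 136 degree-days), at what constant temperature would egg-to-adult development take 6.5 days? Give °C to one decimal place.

30.3 °C

Required daily accumulation = 136 / 6.5 = 20.923 DD/day.
T = T_base + 20.923 = 9.4 + 20.923 = 30.323 ≈ 30.3 °C.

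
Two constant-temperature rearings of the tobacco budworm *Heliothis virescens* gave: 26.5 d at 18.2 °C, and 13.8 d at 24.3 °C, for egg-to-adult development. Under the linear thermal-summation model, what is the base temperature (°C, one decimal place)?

Linear rate model ⇒ the product D·(T − T_b) is constant across temperatures.
26.5·(18.2 − T_b) = 13.8·(24.3 − T_b)
T_b = (26.5·18.2 − 13.8·24.3) / (26.5 − 13.8) = 146.96 / 12.7 = 11.572 °C ≈ 11.6 °C.

11.6 °C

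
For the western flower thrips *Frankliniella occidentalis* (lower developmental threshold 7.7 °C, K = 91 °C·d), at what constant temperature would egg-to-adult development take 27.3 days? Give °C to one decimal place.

11.0 °C

Required daily accumulation = 91 / 27.3 = 3.333 DD/day.
T = T_base + 3.333 = 7.7 + 3.333 = 11.033 ≈ 11.0 °C.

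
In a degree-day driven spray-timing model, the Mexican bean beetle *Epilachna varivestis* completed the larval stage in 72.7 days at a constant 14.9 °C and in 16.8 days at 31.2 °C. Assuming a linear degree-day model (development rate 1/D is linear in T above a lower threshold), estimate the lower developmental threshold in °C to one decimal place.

10.0 °C

Linear rate model ⇒ the product D·(T − T_b) is constant across temperatures.
72.7·(14.9 − T_b) = 16.8·(31.2 − T_b)
T_b = (72.7·14.9 − 16.8·31.2) / (72.7 − 16.8) = 559.07 / 55.9 = 10.001 °C ≈ 10.0 °C.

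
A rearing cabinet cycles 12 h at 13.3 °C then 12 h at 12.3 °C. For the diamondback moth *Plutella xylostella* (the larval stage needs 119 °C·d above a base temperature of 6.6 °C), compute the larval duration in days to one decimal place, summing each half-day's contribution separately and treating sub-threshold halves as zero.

Day half: max(0, 13.3 − 6.6) × 0.5 = 6.7 × 0.5 = 3.35 DD.
Night half: max(0, 12.3 − 6.6) × 0.5 = 5.7 × 0.5 = 2.85 DD.
Per 24 h: 6.20 DD/day.
Duration = 119 / 6.20 = 19.194 ≈ 19.2 days.

19.2 days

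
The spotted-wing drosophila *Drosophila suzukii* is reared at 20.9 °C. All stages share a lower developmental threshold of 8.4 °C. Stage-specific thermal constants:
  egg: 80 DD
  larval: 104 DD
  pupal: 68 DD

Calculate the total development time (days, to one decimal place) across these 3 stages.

20.2 days

Daily accumulation at 20.9 °C = 20.9 − 8.4 = 12.5 DD/day.
Total K = 80 + 104 + 68 = 252 DD.
Total duration = 252 / 12.5 = 20.160 ≈ 20.2 days.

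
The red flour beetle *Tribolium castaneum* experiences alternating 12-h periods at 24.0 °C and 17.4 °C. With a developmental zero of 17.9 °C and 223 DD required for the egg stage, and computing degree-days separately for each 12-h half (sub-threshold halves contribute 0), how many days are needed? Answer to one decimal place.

73.1 days

Day half: max(0, 24.0 − 17.9) × 0.5 = 6.1 × 0.5 = 3.05 DD.
Night half: max(0, 17.4 − 17.9) × 0.5 = 0.0 × 0.5 = 0.00 DD.
Per 24 h: 3.05 DD/day.
Duration = 223 / 3.05 = 73.115 ≈ 73.1 days.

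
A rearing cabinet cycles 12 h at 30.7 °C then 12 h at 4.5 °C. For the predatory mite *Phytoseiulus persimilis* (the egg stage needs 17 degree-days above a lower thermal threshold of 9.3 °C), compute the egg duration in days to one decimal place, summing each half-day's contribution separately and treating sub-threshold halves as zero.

Day half: max(0, 30.7 − 9.3) × 0.5 = 21.4 × 0.5 = 10.70 DD.
Night half: max(0, 4.5 − 9.3) × 0.5 = 0.0 × 0.5 = 0.00 DD.
Per 24 h: 10.70 DD/day.
Duration = 17 / 10.70 = 1.589 ≈ 1.6 days.

1.6 days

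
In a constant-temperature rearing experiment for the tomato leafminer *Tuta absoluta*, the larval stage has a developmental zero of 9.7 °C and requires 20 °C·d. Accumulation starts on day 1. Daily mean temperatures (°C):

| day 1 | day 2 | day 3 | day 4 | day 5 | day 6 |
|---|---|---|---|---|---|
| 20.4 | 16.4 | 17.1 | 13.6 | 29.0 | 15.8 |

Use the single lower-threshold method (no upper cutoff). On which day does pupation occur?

Daily DD above 9.7 °C: 10.7, 6.7, 7.4, 3.9, 19.3, 6.1.
Cumulative: 10.7, 17.4, 24.8, 28.7, 48.0, 54.1.
The total first reaches 20 DD on day 3.

day 3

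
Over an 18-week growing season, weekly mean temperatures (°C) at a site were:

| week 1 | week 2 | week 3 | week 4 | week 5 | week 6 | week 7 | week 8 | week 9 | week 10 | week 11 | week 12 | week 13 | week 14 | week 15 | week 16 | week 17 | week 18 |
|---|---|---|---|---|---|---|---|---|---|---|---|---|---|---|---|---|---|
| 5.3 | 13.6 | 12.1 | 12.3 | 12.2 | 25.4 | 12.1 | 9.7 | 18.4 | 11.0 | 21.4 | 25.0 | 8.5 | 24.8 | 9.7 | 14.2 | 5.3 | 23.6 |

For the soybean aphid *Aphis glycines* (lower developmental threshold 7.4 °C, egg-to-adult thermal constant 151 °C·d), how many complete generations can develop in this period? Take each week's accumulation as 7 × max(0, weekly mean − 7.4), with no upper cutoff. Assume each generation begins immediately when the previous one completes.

Weekly DD (7 × max(0, T̄ − 7.4)): 0.0, 43.4, 32.9, 34.3, 33.6, 126.0, 32.9, 16.1, 77.0, 25.2, 98.0, 123.2, 7.7, 121.8, 16.1, 47.6, 0.0, 113.4.
Season total = 949.2 DD.
Complete generations = ⌊949.2 / 151⌋ = 6.

6 generations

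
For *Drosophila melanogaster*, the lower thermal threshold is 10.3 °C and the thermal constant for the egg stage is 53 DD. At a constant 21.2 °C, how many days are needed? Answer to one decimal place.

Daily accumulation = 21.2 − 10.3 = 10.9 DD/day.
Duration = 53 / 10.9 = 4.862 ≈ 4.9 days.

4.9 days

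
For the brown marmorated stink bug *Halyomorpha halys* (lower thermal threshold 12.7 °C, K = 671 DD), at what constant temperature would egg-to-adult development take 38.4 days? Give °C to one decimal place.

Required daily accumulation = 671 / 38.4 = 17.474 DD/day.
T = T_base + 17.474 = 12.7 + 17.474 = 30.174 ≈ 30.2 °C.

30.2 °C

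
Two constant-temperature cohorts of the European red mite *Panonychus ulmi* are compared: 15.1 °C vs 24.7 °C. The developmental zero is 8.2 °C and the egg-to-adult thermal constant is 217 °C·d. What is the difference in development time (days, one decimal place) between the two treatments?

At 15.1 °C: 217 / (15.1 − 8.2) = 217 / 6.9 = 31.449 d.
At 24.7 °C: 217 / (24.7 − 8.2) = 217 / 16.5 = 13.152 d.
Difference = |31.449 − 13.152| = 18.298 ≈ 18.3 days.

18.3 days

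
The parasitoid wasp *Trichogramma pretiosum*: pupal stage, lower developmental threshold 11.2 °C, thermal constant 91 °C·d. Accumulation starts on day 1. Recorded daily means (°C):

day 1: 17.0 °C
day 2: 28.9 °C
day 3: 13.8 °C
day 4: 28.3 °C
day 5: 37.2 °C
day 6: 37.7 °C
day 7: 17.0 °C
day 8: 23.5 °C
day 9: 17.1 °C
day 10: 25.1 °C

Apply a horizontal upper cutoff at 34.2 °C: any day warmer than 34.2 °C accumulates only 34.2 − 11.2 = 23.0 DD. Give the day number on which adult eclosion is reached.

day 7

Daily DD above 11.2 °C (capped at 23.0): 5.8, 17.7, 2.6, 17.1, 23.0, 23.0, 5.8, 12.3, 5.9, 13.9.
Cumulative: 5.8, 23.5, 26.1, 43.2, 66.2, 89.2, 95.0, 107.3, 113.2, 127.1.
The total first reaches 91 DD on day 7.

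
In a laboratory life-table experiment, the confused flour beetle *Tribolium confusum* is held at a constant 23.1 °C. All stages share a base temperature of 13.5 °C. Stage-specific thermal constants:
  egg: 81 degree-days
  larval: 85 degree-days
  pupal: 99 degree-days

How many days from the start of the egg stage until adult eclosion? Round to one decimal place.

Daily accumulation at 23.1 °C = 23.1 − 13.5 = 9.6 DD/day.
Total K = 81 + 85 + 99 = 265 DD.
Total duration = 265 / 9.6 = 27.604 ≈ 27.6 days.

27.6 days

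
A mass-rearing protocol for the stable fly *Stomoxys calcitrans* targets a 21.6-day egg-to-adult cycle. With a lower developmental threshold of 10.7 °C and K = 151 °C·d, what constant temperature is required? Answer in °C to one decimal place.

Required daily accumulation = 151 / 21.6 = 6.991 DD/day.
T = T_base + 6.991 = 10.7 + 6.991 = 17.691 ≈ 17.7 °C.

17.7 °C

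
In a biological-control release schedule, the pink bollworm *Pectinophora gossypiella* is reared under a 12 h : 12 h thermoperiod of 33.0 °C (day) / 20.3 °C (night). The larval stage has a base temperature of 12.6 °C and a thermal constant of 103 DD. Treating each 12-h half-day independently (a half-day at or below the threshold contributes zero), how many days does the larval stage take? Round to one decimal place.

Day half: max(0, 33.0 − 12.6) × 0.5 = 20.4 × 0.5 = 10.20 DD.
Night half: max(0, 20.3 − 12.6) × 0.5 = 7.7 × 0.5 = 3.85 DD.
Per 24 h: 14.05 DD/day.
Duration = 103 / 14.05 = 7.331 ≈ 7.3 days.

7.3 days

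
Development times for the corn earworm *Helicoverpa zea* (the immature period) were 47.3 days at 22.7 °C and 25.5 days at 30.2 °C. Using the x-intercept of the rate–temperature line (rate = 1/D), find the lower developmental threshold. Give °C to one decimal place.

Linear rate model ⇒ the product D·(T − T_b) is constant across temperatures.
47.3·(22.7 − T_b) = 25.5·(30.2 − T_b)
T_b = (47.3·22.7 − 25.5·30.2) / (47.3 − 25.5) = 303.61 / 21.8 = 13.927 °C ≈ 13.9 °C.

13.9 °C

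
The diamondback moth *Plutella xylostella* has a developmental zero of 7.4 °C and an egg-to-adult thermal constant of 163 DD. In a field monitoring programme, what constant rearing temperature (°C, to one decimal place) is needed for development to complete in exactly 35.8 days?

12.0 °C

Required daily accumulation = 163 / 35.8 = 4.553 DD/day.
T = T_base + 4.553 = 7.4 + 4.553 = 11.953 ≈ 12.0 °C.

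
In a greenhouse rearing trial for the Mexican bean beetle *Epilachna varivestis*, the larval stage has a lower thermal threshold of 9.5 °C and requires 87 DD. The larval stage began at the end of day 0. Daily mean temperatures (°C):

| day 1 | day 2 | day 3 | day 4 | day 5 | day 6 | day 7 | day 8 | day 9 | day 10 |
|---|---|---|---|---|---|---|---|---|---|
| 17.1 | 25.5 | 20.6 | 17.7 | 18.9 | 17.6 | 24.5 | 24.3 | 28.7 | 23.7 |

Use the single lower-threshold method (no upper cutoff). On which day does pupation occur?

day 8

Daily DD above 9.5 °C: 7.6, 16.0, 11.1, 8.2, 9.4, 8.1, 15.0, 14.8, 19.2, 14.2.
Cumulative: 7.6, 23.6, 34.7, 42.9, 52.3, 60.4, 75.4, 90.2, 109.4, 123.6.
The total first reaches 87 DD on day 8.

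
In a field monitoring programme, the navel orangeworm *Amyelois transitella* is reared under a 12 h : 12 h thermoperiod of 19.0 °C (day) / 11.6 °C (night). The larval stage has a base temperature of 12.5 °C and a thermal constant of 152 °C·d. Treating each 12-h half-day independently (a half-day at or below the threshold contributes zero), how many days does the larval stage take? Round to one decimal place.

46.8 days

Day half: max(0, 19.0 − 12.5) × 0.5 = 6.5 × 0.5 = 3.25 DD.
Night half: max(0, 11.6 − 12.5) × 0.5 = 0.0 × 0.5 = 0.00 DD.
Per 24 h: 3.25 DD/day.
Duration = 152 / 3.25 = 46.769 ≈ 46.8 days.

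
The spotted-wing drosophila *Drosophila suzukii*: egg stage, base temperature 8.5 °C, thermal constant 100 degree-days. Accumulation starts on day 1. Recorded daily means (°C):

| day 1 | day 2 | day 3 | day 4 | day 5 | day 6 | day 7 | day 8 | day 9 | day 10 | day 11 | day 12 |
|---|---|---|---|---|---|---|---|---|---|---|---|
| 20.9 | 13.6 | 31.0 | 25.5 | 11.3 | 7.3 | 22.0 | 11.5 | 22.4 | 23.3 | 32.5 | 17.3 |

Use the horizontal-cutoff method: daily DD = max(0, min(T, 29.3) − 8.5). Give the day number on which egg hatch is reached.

day 10

Daily DD above 8.5 °C (capped at 20.8): 12.4, 5.1, 20.8, 17.0, 2.8, 0.0, 13.5, 3.0, 13.9, 14.8, 20.8, 8.8.
Cumulative: 12.4, 17.5, 38.3, 55.3, 58.1, 58.1, 71.6, 74.6, 88.5, 103.3, 124.1, 132.9.
The total first reaches 100 DD on day 10.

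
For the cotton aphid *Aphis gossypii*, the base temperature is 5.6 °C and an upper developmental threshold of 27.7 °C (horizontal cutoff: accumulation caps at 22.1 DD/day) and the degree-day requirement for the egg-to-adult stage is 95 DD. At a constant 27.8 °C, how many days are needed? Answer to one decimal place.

4.3 days

Temperature 27.8 °C exceeds the upper threshold, so daily accumulation caps at 27.7 − 5.6 = 22.1 DD/day.
Duration = 95 / 22.1 = 4.299 ≈ 4.3 days.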